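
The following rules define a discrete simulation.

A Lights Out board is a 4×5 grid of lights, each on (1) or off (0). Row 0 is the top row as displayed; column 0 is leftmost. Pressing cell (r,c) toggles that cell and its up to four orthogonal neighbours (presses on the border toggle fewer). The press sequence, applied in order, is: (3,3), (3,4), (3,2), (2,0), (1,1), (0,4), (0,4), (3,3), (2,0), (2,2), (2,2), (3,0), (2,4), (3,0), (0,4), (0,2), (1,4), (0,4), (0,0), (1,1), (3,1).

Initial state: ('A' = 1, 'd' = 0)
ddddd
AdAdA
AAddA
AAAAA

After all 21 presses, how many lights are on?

13

step 0: ddddd
AdAdA
AAddA
AAAAA
step 1: ddddd
AdAdA
AAdAA
AAddd
step 2: ddddd
AdAdA
AAdAd
AAdAA
step 3: ddddd
AdAdA
AAAAd
AdAdA
step 4: ddddd
ddAdA
ddAAd
ddAdA
step 5: dAddd
AAddA
dAAAd
ddAdA
step 6: dAdAA
AAddd
dAAAd
ddAdA
step 7: dAddd
AAddA
dAAAd
ddAdA
step 8: dAddd
AAddA
dAAdd
dddAd
step 9: dAddd
dAddA
AdAdd
AddAd
step 10: dAddd
dAAdA
AAdAd
AdAAd
step 11: dAddd
dAddA
AdAdd
AddAd
step 12: dAddd
dAddA
ddAdd
dAdAd
step 13: dAddd
dAddd
ddAAA
dAdAA
step 14: dAddd
dAddd
AdAAA
AddAA
step 15: dAdAA
dAddA
AdAAA
AddAA
step 16: ddAdA
dAAdA
AdAAA
AddAA
step 17: ddAdd
dAAAd
AdAAd
AddAA
step 18: ddAAA
dAAAA
AdAAd
AddAA
step 19: AAAAA
AAAAA
AdAAd
AddAA
step 20: AdAAA
dddAA
AAAAd
AddAA
step 21: AdAAA
dddAA
AdAAd
dAAAA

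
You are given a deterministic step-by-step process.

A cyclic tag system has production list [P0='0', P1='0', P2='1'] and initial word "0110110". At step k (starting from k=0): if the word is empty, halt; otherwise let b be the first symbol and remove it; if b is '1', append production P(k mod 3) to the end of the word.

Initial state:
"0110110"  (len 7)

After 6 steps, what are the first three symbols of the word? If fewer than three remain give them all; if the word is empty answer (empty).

t=0: "0110110"  (len 7)
t=1: "110110"  (len 6)
t=2: "101100"  (len 6)
t=3: "011001"  (len 6)
t=4: "11001"  (len 5)
t=5: "10010"  (len 5)
t=6: "00101"  (len 5)

001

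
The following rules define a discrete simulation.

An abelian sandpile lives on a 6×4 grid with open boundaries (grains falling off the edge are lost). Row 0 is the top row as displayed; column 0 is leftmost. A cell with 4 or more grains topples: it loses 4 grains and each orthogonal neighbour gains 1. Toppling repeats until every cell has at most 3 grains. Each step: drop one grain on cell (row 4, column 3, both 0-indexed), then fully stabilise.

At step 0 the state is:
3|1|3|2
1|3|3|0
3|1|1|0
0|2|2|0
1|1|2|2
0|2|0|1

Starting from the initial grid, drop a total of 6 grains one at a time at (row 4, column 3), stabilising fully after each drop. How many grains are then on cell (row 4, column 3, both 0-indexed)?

k=0  3|1|3|2
1|3|3|0
3|1|1|0
0|2|2|0
1|1|2|2
0|2|0|1
k=1  3|1|3|2
1|3|3|0
3|1|1|0
0|2|2|0
1|1|2|3
0|2|0|1
k=2  3|1|3|2
1|3|3|0
3|1|1|0
0|2|2|1
1|1|3|0
0|2|0|2
k=3  3|1|3|2
1|3|3|0
3|1|1|0
0|2|2|1
1|1|3|1
0|2|0|2
k=4  3|1|3|2
1|3|3|0
3|1|1|0
0|2|2|1
1|1|3|2
0|2|0|2
k=5  3|1|3|2
1|3|3|0
3|1|1|0
0|2|2|1
1|1|3|3
0|2|0|2
k=6  3|1|3|2
1|3|3|0
3|1|1|0
0|2|3|2
1|2|0|1
0|2|1|3

1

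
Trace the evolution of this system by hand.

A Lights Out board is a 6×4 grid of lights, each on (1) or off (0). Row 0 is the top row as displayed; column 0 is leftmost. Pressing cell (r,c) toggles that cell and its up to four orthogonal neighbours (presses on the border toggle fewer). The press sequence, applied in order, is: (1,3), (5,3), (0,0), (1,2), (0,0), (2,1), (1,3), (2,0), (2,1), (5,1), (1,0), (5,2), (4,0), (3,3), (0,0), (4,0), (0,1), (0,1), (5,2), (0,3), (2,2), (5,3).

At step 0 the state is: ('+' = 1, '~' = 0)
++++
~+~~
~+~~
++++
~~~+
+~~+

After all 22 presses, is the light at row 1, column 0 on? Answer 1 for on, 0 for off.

t=0: ++++
~+~~
~+~~
++++
~~~+
+~~+
t=1: +++~
~+++
~+~+
++++
~~~+
+~~+
t=2: +++~
~+++
~+~+
++++
~~~~
+~+~
t=3: ~~+~
++++
~+~+
++++
~~~~
+~+~
t=4: ~~~~
+~~~
~+++
++++
~~~~
+~+~
t=5: ++~~
~~~~
~+++
++++
~~~~
+~+~
t=6: ++~~
~+~~
+~~+
+~++
~~~~
+~+~
t=7: ++~+
~+++
+~~~
+~++
~~~~
+~+~
t=8: ++~+
++++
~+~~
~~++
~~~~
+~+~
t=9: ++~+
+~++
+~+~
~+++
~~~~
+~+~
t=10: ++~+
+~++
+~+~
~+++
~+~~
~+~~
t=11: ~+~+
~+++
~~+~
~+++
~+~~
~+~~
t=12: ~+~+
~+++
~~+~
~+++
~++~
~~++
t=13: ~+~+
~+++
~~+~
++++
+~+~
+~++
t=14: ~+~+
~+++
~~++
++~~
+~++
+~++
t=15: +~~+
++++
~~++
++~~
+~++
+~++
t=16: +~~+
++++
~~++
~+~~
~+++
~~++
t=17: ~+++
+~++
~~++
~+~~
~+++
~~++
t=18: +~~+
++++
~~++
~+~~
~+++
~~++
t=19: +~~+
++++
~~++
~+~~
~+~+
~+~~
t=20: +~+~
+++~
~~++
~+~~
~+~+
~+~~
t=21: +~+~
++~~
~+~~
~++~
~+~+
~+~~
t=22: +~+~
++~~
~+~~
~++~
~+~~
~+++

1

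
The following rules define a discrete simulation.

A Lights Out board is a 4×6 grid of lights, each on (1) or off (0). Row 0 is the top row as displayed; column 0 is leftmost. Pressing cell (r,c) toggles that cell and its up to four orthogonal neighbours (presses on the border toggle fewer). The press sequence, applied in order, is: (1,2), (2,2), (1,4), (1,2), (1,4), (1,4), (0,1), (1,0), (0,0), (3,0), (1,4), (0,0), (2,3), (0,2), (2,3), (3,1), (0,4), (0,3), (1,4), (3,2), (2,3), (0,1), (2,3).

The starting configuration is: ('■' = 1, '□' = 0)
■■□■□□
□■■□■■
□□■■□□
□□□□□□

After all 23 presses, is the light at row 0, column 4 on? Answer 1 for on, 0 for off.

1

t=0: ■■□■□□
□■■□■■
□□■■□□
□□□□□□
t=1: ■■■■□□
□□□■■■
□□□■□□
□□□□□□
t=2: ■■■■□□
□□■■■■
□■■□□□
□□■□□□
t=3: ■■■■■□
□□■□□□
□■■□■□
□□■□□□
t=4: ■■□■■□
□■□■□□
□■□□■□
□□■□□□
t=5: ■■□■□□
□■□□■■
□■□□□□
□□■□□□
t=6: ■■□■■□
□■□■□□
□■□□■□
□□■□□□
t=7: □□■■■□
□□□■□□
□■□□■□
□□■□□□
t=8: ■□■■■□
■■□■□□
■■□□■□
□□■□□□
t=9: □■■■■□
□■□■□□
■■□□■□
□□■□□□
t=10: □■■■■□
□■□■□□
□■□□■□
■■■□□□
t=11: □■■■□□
□■□□■■
□■□□□□
■■■□□□
t=12: ■□■■□□
■■□□■■
□■□□□□
■■■□□□
t=13: ■□■■□□
■■□■■■
□■■■■□
■■■■□□
t=14: ■■□□□□
■■■■■■
□■■■■□
■■■■□□
t=15: ■■□□□□
■■■□■■
□■□□□□
■■■□□□
t=16: ■■□□□□
■■■□■■
□□□□□□
□□□□□□
t=17: ■■□■■■
■■■□□■
□□□□□□
□□□□□□
t=18: ■■■□□■
■■■■□■
□□□□□□
□□□□□□
t=19: ■■■□■■
■■■□■□
□□□□■□
□□□□□□
t=20: ■■■□■■
■■■□■□
□□■□■□
□■■■□□
t=21: ■■■□■■
■■■■■□
□□□■□□
□■■□□□
t=22: □□□□■■
■□■■■□
□□□■□□
□■■□□□
t=23: □□□□■■
■□■□■□
□□■□■□
□■■■□□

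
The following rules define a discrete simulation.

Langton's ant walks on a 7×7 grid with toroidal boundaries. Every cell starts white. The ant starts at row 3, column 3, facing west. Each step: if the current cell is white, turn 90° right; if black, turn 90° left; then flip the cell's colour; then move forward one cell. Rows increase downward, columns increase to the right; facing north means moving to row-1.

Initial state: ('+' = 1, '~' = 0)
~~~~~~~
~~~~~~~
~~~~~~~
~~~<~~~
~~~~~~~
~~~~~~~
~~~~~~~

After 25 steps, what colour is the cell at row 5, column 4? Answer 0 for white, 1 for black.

gen 0: ~~~~~~~
~~~~~~~
~~~~~~~
~~~<~~~
~~~~~~~
~~~~~~~
~~~~~~~
gen 1: ~~~~~~~
~~~~~~~
~~~^~~~
~~~+~~~
~~~~~~~
~~~~~~~
~~~~~~~
gen 2: ~~~~~~~
~~~~~~~
~~~+>~~
~~~+~~~
~~~~~~~
~~~~~~~
~~~~~~~
gen 3: ~~~~~~~
~~~~~~~
~~~++~~
~~~+v~~
~~~~~~~
~~~~~~~
~~~~~~~
gen 4: ~~~~~~~
~~~~~~~
~~~++~~
~~~<+~~
~~~~~~~
~~~~~~~
~~~~~~~
gen 5: ~~~~~~~
~~~~~~~
~~~++~~
~~~~+~~
~~~v~~~
~~~~~~~
~~~~~~~
gen 6: ~~~~~~~
~~~~~~~
~~~++~~
~~~~+~~
~~<+~~~
~~~~~~~
~~~~~~~
gen 7: ~~~~~~~
~~~~~~~
~~~++~~
~~^~+~~
~~++~~~
~~~~~~~
~~~~~~~
gen 8: ~~~~~~~
~~~~~~~
~~~++~~
~~+>+~~
~~++~~~
~~~~~~~
~~~~~~~
gen 9: ~~~~~~~
~~~~~~~
~~~++~~
~~+++~~
~~+v~~~
~~~~~~~
~~~~~~~
gen 10: ~~~~~~~
~~~~~~~
~~~++~~
~~+++~~
~~+~>~~
~~~~~~~
~~~~~~~
gen 11: ~~~~~~~
~~~~~~~
~~~++~~
~~+++~~
~~+~+~~
~~~~v~~
~~~~~~~
gen 12: ~~~~~~~
~~~~~~~
~~~++~~
~~+++~~
~~+~+~~
~~~<+~~
~~~~~~~
gen 13: ~~~~~~~
~~~~~~~
~~~++~~
~~+++~~
~~+^+~~
~~~++~~
~~~~~~~
gen 14: ~~~~~~~
~~~~~~~
~~~++~~
~~+++~~
~~++>~~
~~~++~~
~~~~~~~
gen 15: ~~~~~~~
~~~~~~~
~~~++~~
~~++^~~
~~++~~~
~~~++~~
~~~~~~~
gen 16: ~~~~~~~
~~~~~~~
~~~++~~
~~+<~~~
~~++~~~
~~~++~~
~~~~~~~
gen 17: ~~~~~~~
~~~~~~~
~~~++~~
~~+~~~~
~~+v~~~
~~~++~~
~~~~~~~
gen 18: ~~~~~~~
~~~~~~~
~~~++~~
~~+~~~~
~~+~>~~
~~~++~~
~~~~~~~
gen 19: ~~~~~~~
~~~~~~~
~~~++~~
~~+~~~~
~~+~+~~
~~~+v~~
~~~~~~~
gen 20: ~~~~~~~
~~~~~~~
~~~++~~
~~+~~~~
~~+~+~~
~~~+~>~
~~~~~~~
gen 21: ~~~~~~~
~~~~~~~
~~~++~~
~~+~~~~
~~+~+~~
~~~+~+~
~~~~~v~
gen 22: ~~~~~~~
~~~~~~~
~~~++~~
~~+~~~~
~~+~+~~
~~~+~+~
~~~~<+~
gen 23: ~~~~~~~
~~~~~~~
~~~++~~
~~+~~~~
~~+~+~~
~~~+^+~
~~~~++~
gen 24: ~~~~~~~
~~~~~~~
~~~++~~
~~+~~~~
~~+~+~~
~~~++>~
~~~~++~
gen 25: ~~~~~~~
~~~~~~~
~~~++~~
~~+~~~~
~~+~+^~
~~~++~~
~~~~++~

1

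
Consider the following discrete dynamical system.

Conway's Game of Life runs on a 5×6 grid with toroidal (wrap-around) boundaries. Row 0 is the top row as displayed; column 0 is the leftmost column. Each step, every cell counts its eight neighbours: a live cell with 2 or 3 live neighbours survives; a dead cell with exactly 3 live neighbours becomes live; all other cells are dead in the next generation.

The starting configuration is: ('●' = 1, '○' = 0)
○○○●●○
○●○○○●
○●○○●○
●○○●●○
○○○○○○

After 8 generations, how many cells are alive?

1

step 0: ○○○●●○
○●○○○●
○●○○●○
●○○●●○
○○○○○○
step 1: ○○○○●○
●○●●○●
○●●●●○
○○○●●●
○○○○○●
step 2: ●○○●●○
●○○○○●
○●○○○○
●○○○○●
○○○●○●
step 3: ●○○●○○
●●○○●●
○●○○○○
●○○○●●
○○○●○○
step 4: ●●●●○○
○●●○●●
○●○○○○
●○○○●●
●○○●○○
step 5: ○○○○○○
○○○○●●
○●●●○○
●●○○●●
○○○●○○
step 6: ○○○○●○
○○●●●○
○●●●○○
●●○○●●
●○○○●●
step 7: ○○○○○○
○●○○●○
○○○○○○
○○○○○○
○●○●○○
step 8: ○○●○○○
○○○○○○
○○○○○○
○○○○○○
○○○○○○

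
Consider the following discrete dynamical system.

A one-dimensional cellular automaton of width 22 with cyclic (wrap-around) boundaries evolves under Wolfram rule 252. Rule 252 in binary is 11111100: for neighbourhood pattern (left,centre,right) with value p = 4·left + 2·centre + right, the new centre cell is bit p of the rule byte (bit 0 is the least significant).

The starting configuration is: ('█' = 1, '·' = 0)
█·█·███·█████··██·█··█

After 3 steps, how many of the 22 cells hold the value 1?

22

0) █·█·███·█████··██·█··█
1) ██████████████·█████·█
2) ██████████████████████
3) ██████████████████████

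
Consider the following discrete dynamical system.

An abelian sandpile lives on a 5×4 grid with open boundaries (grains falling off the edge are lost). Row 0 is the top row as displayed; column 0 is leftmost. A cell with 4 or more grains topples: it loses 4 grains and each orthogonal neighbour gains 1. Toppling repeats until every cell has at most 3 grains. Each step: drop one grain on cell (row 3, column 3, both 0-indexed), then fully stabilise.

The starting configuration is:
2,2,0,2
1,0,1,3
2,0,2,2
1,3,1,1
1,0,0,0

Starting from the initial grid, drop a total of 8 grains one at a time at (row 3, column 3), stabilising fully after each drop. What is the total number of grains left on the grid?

28

step 0: 2,2,0,2
1,0,1,3
2,0,2,2
1,3,1,1
1,0,0,0
step 1: 2,2,0,2
1,0,1,3
2,0,2,2
1,3,1,2
1,0,0,0
step 2: 2,2,0,2
1,0,1,3
2,0,2,2
1,3,1,3
1,0,0,0
step 3: 2,2,0,2
1,0,1,3
2,0,2,3
1,3,2,0
1,0,0,1
step 4: 2,2,0,2
1,0,1,3
2,0,2,3
1,3,2,1
1,0,0,1
step 5: 2,2,0,2
1,0,1,3
2,0,2,3
1,3,2,2
1,0,0,1
step 6: 2,2,0,2
1,0,1,3
2,0,2,3
1,3,2,3
1,0,0,1
step 7: 2,2,0,3
1,0,2,0
2,0,3,1
1,3,3,1
1,0,0,2
step 8: 2,2,0,3
1,0,2,0
2,0,3,1
1,3,3,2
1,0,0,2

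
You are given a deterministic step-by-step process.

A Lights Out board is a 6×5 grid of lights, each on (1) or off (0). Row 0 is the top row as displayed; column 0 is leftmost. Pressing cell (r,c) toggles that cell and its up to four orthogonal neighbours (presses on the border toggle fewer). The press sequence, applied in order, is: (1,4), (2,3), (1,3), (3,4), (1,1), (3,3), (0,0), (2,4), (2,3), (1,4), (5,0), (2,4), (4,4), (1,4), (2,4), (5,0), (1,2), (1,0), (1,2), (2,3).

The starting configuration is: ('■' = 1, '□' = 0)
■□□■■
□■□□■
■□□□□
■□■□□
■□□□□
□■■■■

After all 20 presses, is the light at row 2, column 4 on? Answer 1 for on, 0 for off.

0

k=0  ■□□■■
□■□□■
■□□□□
■□■□□
■□□□□
□■■■■
k=1  ■□□■□
□■□■□
■□□□■
■□■□□
■□□□□
□■■■■
k=2  ■□□■□
□■□□□
■□■■□
■□■■□
■□□□□
□■■■■
k=3  ■□□□□
□■■■■
■□■□□
■□■■□
■□□□□
□■■■■
k=4  ■□□□□
□■■■■
■□■□■
■□■□■
■□□□■
□■■■■
k=5  ■■□□□
■□□■■
■■■□■
■□■□■
■□□□■
□■■■■
k=6  ■■□□□
■□□■■
■■■■■
■□□■□
■□□■■
□■■■■
k=7  □□□□□
□□□■■
■■■■■
■□□■□
■□□■■
□■■■■
k=8  □□□□□
□□□■□
■■■□□
■□□■■
■□□■■
□■■■■
k=9  □□□□□
□□□□□
■■□■■
■□□□■
■□□■■
□■■■■
k=10  □□□□■
□□□■■
■■□■□
■□□□■
■□□■■
□■■■■
k=11  □□□□■
□□□■■
■■□■□
■□□□■
□□□■■
■□■■■
k=12  □□□□■
□□□■□
■■□□■
■□□□□
□□□■■
■□■■■
k=13  □□□□■
□□□■□
■■□□■
■□□□■
□□□□□
■□■■□
k=14  □□□□□
□□□□■
■■□□□
■□□□■
□□□□□
■□■■□
k=15  □□□□□
□□□□□
■■□■■
■□□□□
□□□□□
■□■■□
k=16  □□□□□
□□□□□
■■□■■
■□□□□
■□□□□
□■■■□
k=17  □□■□□
□■■■□
■■■■■
■□□□□
■□□□□
□■■■□
k=18  ■□■□□
■□■■□
□■■■■
■□□□□
■□□□□
□■■■□
k=19  ■□□□□
■■□□□
□■□■■
■□□□□
■□□□□
□■■■□
k=20  ■□□□□
■■□■□
□■■□□
■□□■□
■□□□□
□■■■□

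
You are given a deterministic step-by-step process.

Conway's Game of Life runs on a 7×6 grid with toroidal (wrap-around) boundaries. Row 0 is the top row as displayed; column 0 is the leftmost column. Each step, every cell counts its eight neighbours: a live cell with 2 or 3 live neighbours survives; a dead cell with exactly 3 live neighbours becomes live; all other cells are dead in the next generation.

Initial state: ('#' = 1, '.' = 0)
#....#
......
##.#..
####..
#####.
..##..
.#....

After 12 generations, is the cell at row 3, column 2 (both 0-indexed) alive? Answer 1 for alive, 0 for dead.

[0] #....#
......
##.#..
####..
#####.
..##..
.#....
[1] #.....
.#...#
#..#..
......
#...##
#...#.
###...
[2] ..#..#
.#...#
#.....
#...#.
#...#.
...##.
#.....
[3] .#...#
.#...#
##....
##....
....#.
...##.
...###
[4] ..#..#
.##..#
..#..#
##...#
...###
......
#.##.#
[5] .....#
.#####
..#.##
.###..
....##
#.#...
######
[6] ......
.##...
.....#
###...
#...##
..#...
..###.
[7] .#....
......
......
.#..#.
#.##.#
.##...
..##..
[8] ..#...
......
......
######
#..###
#...#.
...#..
[9] ......
......
######
.##...
......
#.....
...#..
[10] ......
######
#..###
....##
.#....
......
......
[11] ######
.##...
......
...#..
......
......
......
[12] #..###
....##
..#...
......
......
......
######

0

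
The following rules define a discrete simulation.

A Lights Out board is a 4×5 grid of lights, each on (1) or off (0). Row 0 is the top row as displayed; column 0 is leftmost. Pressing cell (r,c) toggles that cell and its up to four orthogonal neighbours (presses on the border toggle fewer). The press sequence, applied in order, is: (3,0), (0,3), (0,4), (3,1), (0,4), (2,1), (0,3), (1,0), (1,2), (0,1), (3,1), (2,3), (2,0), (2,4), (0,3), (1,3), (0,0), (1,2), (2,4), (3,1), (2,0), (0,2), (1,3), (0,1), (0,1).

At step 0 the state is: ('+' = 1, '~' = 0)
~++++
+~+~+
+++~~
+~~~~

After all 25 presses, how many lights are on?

13

0) ~++++
+~+~+
+++~~
+~~~~
1) ~++++
+~+~+
~++~~
~+~~~
2) ~+~~~
+~+++
~++~~
~+~~~
3) ~+~++
+~++~
~++~~
~+~~~
4) ~+~++
+~++~
~~+~~
+~+~~
5) ~+~~~
+~+++
~~+~~
+~+~~
6) ~+~~~
+++++
++~~~
+++~~
7) ~++++
+++~+
++~~~
+++~~
8) +++++
~~+~+
~+~~~
+++~~
9) ++~++
~+~++
~++~~
+++~~
10) ~~+++
~~~++
~++~~
+++~~
11) ~~+++
~~~++
~~+~~
~~~~~
12) ~~+++
~~~~+
~~~++
~~~+~
13) ~~+++
+~~~+
++~++
+~~+~
14) ~~+++
+~~~~
++~~~
+~~++
15) ~~~~~
+~~+~
++~~~
+~~++
16) ~~~+~
+~+~+
++~+~
+~~++
17) ++~+~
~~+~+
++~+~
+~~++
18) ++++~
~+~++
++++~
+~~++
19) ++++~
~+~+~
+++~+
+~~+~
20) ++++~
~+~+~
+~+~+
~+++~
21) ++++~
++~+~
~++~+
++++~
22) +~~~~
++++~
~++~+
++++~
23) +~~+~
++~~+
~++++
++++~
24) ~+++~
+~~~+
~++++
++++~
25) +~~+~
++~~+
~++++
++++~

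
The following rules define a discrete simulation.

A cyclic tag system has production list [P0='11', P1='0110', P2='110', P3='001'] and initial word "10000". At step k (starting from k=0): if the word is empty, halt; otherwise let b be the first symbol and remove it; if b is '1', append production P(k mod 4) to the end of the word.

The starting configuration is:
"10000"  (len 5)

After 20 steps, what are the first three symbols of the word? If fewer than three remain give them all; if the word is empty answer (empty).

k=0  "10000"  (len 5)
k=1  "000011"  (len 6)
k=2  "00011"  (len 5)
k=3  "0011"  (len 4)
k=4  "011"  (len 3)
k=5  "11"  (len 2)
k=6  "10110"  (len 5)
k=7  "0110110"  (len 7)
k=8  "110110"  (len 6)
k=9  "1011011"  (len 7)
k=10  "0110110110"  (len 10)
k=11  "110110110"  (len 9)
k=12  "10110110001"  (len 11)
k=13  "011011000111"  (len 12)
k=14  "11011000111"  (len 11)
k=15  "1011000111110"  (len 13)
k=16  "011000111110001"  (len 15)
k=17  "11000111110001"  (len 14)
k=18  "10001111100010110"  (len 17)
k=19  "0001111100010110110"  (len 19)
k=20  "001111100010110110"  (len 18)

001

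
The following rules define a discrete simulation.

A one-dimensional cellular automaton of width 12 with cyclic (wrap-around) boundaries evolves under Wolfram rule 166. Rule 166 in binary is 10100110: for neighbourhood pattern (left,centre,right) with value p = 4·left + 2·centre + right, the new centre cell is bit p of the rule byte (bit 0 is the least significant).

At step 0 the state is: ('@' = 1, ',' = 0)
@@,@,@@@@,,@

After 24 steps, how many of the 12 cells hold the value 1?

[0] @@,@,@@@@,,@
[1] @,@@@,@@,,@,
[2] @@,@,@,,,@@@
[3] @,@@@@,,@,@@
[4] ,@,@@,,@@@,@
[5] @@@,,,@,@,@@
[6] @@,,,@@@@@,@
[7] @,,,@,@@@,@,
[8] @,,@@@,@,@@@
[9] ,,@,@,@@@,@@
[10] ,@@@@@,@,@,,
[11] @,@@@,@@@@,,
[12] @@,@,@,@@,,@
[13] @,@@@@@,,,@,
[14] @@,@@@,,,@@@
[15] @,@,@,,,@,@@
[16] ,@@@@,,@@@,@
[17] @,@@,,@,@,@@
[18] ,@,,,@@@@@,@
[19] @@,,@,@@@,@@
[20] @,,@@@,@,@,@
[21] ,,@,@,@@@@@,
[22] ,@@@@@,@@@,,
[23] @,@@@,@,@,,,
[24] @@,@,@@@@,,@

8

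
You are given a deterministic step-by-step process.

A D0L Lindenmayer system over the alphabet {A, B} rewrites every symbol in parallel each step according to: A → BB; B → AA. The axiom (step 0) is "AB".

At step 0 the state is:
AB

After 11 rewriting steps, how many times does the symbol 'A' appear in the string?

2048

k=0  AB
k=1  BBAA
k=2  AAAABBBB
k=3  BBBBBBBBAAAAAAAA
k=4  AAAAAAAAAAAAAAAABBBBBBBBBBBBBBBB
k=5  BBBBBBBBBBBBBBBBBBBBBBBBBBBBBBBBAAAAAAAAAAAAAAAAAAAAAAAAAAAAAAAA
k=6  AAAAAAAAAAAAAAAAAAAAAAAAAAAAAAAAAAAAAAAAAAAAAAAAAAAAAAAAAA…BBBBBBBBBBBBBBBBBBBBBBBBBBBBBBBBBBBBBBBBBBBBBBBBBBBBBBBBBB  (len 128)
k=7  BBBBBBBBBBBBBBBBBBBBBBBBBBBBBBBBBBBBBBBBBBBBBBBBBBBBBBBBBB…AAAAAAAAAAAAAAAAAAAAAAAAAAAAAAAAAAAAAAAAAAAAAAAAAAAAAAAAAA  (len 256)
k=8  AAAAAAAAAAAAAAAAAAAAAAAAAAAAAAAAAAAAAAAAAAAAAAAAAAAAAAAAAA…BBBBBBBBBBBBBBBBBBBBBBBBBBBBBBBBBBBBBBBBBBBBBBBBBBBBBBBBBB  (len 512)
k=9  BBBBBBBBBBBBBBBBBBBBBBBBBBBBBBBBBBBBBBBBBBBBBBBBBBBBBBBBBB…AAAAAAAAAAAAAAAAAAAAAAAAAAAAAAAAAAAAAAAAAAAAAAAAAAAAAAAAAA  (len 1024)
k=10  AAAAAAAAAAAAAAAAAAAAAAAAAAAAAAAAAAAAAAAAAAAAAAAAAAAAAAAAAA…BBBBBBBBBBBBBBBBBBBBBBBBBBBBBBBBBBBBBBBBBBBBBBBBBBBBBBBBBB  (len 2048)
k=11  BBBBBBBBBBBBBBBBBBBBBBBBBBBBBBBBBBBBBBBBBBBBBBBBBBBBBBBBBB…AAAAAAAAAAAAAAAAAAAAAAAAAAAAAAAAAAAAAAAAAAAAAAAAAAAAAAAAAA  (len 4096)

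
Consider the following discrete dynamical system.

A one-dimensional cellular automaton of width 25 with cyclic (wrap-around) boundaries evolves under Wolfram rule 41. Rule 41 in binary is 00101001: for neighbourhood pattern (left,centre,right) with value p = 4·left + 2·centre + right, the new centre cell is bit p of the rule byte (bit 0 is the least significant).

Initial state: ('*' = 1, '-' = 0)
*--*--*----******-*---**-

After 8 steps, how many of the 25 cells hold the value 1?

t=0: *--*--*----******-*---**-
t=1: --------**-*-----*--*-*-*
t=2: -******-*-*--***-----*-*-
t=3: -*-----*-*---*---***--*--
t=4: ---***--*--*---*-*------*
t=5: -*-*---------*--*--****--
t=6: --*--*******-------*----*
t=7: -----*-------*****---**--
t=8: ****---*****-*-----*-*--*

13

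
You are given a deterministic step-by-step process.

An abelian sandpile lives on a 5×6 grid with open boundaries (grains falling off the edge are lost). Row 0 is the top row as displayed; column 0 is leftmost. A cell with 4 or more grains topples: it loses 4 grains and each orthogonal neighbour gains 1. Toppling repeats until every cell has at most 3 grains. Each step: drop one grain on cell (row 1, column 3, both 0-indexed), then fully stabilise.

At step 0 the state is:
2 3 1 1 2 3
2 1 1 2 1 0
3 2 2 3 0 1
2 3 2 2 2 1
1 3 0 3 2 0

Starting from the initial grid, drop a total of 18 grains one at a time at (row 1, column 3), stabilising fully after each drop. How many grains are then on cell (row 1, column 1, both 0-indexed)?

3

gen 0: 2 3 1 1 2 3
2 1 1 2 1 0
3 2 2 3 0 1
2 3 2 2 2 1
1 3 0 3 2 0
gen 1: 2 3 1 1 2 3
2 1 1 3 1 0
3 2 2 3 0 1
2 3 2 2 2 1
1 3 0 3 2 0
gen 2: 2 3 1 2 2 3
2 1 2 1 2 0
3 2 3 0 1 1
2 3 2 3 2 1
1 3 0 3 2 0
gen 3: 2 3 1 2 2 3
2 1 2 2 2 0
3 2 3 0 1 1
2 3 2 3 2 1
1 3 0 3 2 0
gen 4: 2 3 1 2 2 3
2 1 2 3 2 0
3 2 3 0 1 1
2 3 2 3 2 1
1 3 0 3 2 0
gen 5: 2 3 1 3 2 3
2 1 3 0 3 0
3 2 3 1 1 1
2 3 2 3 2 1
1 3 0 3 2 0
gen 6: 2 3 1 3 2 3
2 1 3 1 3 0
3 2 3 1 1 1
2 3 2 3 2 1
1 3 0 3 2 0
gen 7: 2 3 1 3 2 3
2 1 3 2 3 0
3 2 3 1 1 1
2 3 2 3 2 1
1 3 0 3 2 0
gen 8: 2 3 1 3 2 3
2 1 3 3 3 0
3 2 3 1 1 1
2 3 2 3 2 1
1 3 0 3 2 0
gen 9: 2 3 3 1 1 0
2 2 1 3 1 2
3 3 0 3 2 1
2 3 3 3 2 1
1 3 0 3 2 0
gen 10: 2 3 3 2 1 0
3 3 2 1 2 2
1 1 3 1 3 1
0 3 1 2 3 1
3 0 3 0 3 0
gen 11: 2 3 3 2 1 0
3 3 2 2 2 2
1 1 3 1 3 1
0 3 1 2 3 1
3 0 3 0 3 0
gen 12: 2 3 3 2 1 0
3 3 2 3 2 2
1 1 3 1 3 1
0 3 1 2 3 1
3 0 3 0 3 0
gen 13: 2 3 3 3 1 0
3 3 3 0 3 2
1 1 3 2 3 1
0 3 1 2 3 1
3 0 3 0 3 0
gen 14: 2 3 3 3 1 0
3 3 3 1 3 2
1 1 3 2 3 1
0 3 1 2 3 1
3 0 3 0 3 0
gen 15: 2 3 3 3 1 0
3 3 3 2 3 2
1 1 3 2 3 1
0 3 1 2 3 1
3 0 3 0 3 0
gen 16: 2 3 3 3 1 0
3 3 3 3 3 2
1 1 3 2 3 1
0 3 1 2 3 1
3 0 3 0 3 0
gen 17: 0 2 3 2 3 0
1 3 0 1 2 3
2 3 2 3 2 2
0 3 3 0 2 2
3 0 3 2 0 1
gen 18: 0 2 3 2 3 0
1 3 0 2 2 3
2 3 2 3 2 2
0 3 3 0 2 2
3 0 3 2 0 1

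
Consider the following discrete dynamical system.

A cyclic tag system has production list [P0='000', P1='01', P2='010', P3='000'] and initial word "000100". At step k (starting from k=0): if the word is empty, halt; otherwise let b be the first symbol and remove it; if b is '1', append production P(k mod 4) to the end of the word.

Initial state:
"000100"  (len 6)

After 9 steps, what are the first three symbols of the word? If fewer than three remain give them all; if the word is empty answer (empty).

[0] "000100"  (len 6)
[1] "00100"  (len 5)
[2] "0100"  (len 4)
[3] "100"  (len 3)
[4] "00000"  (len 5)
[5] "0000"  (len 4)
[6] "000"  (len 3)
[7] "00"  (len 2)
[8] "0"  (len 1)
[9] (halted — word empty)

(empty)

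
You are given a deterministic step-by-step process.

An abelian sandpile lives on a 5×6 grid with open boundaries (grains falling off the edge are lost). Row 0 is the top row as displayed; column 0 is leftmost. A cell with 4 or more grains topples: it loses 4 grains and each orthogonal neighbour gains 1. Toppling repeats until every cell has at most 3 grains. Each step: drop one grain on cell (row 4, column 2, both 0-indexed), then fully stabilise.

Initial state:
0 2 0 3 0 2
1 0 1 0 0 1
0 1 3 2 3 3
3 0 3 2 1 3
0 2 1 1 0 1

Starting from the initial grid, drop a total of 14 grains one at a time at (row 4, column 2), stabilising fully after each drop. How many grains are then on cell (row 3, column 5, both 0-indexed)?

t=0: 0 2 0 3 0 2
1 0 1 0 0 1
0 1 3 2 3 3
3 0 3 2 1 3
0 2 1 1 0 1
t=1: 0 2 0 3 0 2
1 0 1 0 0 1
0 1 3 2 3 3
3 0 3 2 1 3
0 2 2 1 0 1
t=2: 0 2 0 3 0 2
1 0 1 0 0 1
0 1 3 2 3 3
3 0 3 2 1 3
0 2 3 1 0 1
t=3: 0 2 0 3 0 2
1 0 2 0 0 1
0 2 0 3 3 3
3 1 1 3 1 3
0 3 1 2 0 1
t=4: 0 2 0 3 0 2
1 0 2 0 0 1
0 2 0 3 3 3
3 1 1 3 1 3
0 3 2 2 0 1
t=5: 0 2 0 3 0 2
1 0 2 0 0 1
0 2 0 3 3 3
3 1 1 3 1 3
0 3 3 2 0 1
t=6: 0 2 0 3 0 2
1 0 2 0 0 1
0 2 0 3 3 3
3 2 2 3 1 3
1 0 1 3 0 1
t=7: 0 2 0 3 0 2
1 0 2 0 0 1
0 2 0 3 3 3
3 2 2 3 1 3
1 0 2 3 0 1
t=8: 0 2 0 3 0 2
1 0 2 0 0 1
0 2 0 3 3 3
3 2 2 3 1 3
1 0 3 3 0 1
t=9: 0 2 0 3 0 2
1 0 2 1 1 2
0 2 2 1 2 1
3 3 0 3 0 1
1 1 2 1 2 2
t=10: 0 2 0 3 0 2
1 0 2 1 1 2
0 2 2 1 2 1
3 3 0 3 0 1
1 1 3 1 2 2
t=11: 0 2 0 3 0 2
1 0 2 1 1 2
0 2 2 1 2 1
3 3 1 3 0 1
1 2 0 2 2 2
t=12: 0 2 0 3 0 2
1 0 2 1 1 2
0 2 2 1 2 1
3 3 1 3 0 1
1 2 1 2 2 2
t=13: 0 2 0 3 0 2
1 0 2 1 1 2
0 2 2 1 2 1
3 3 1 3 0 1
1 2 2 2 2 2
t=14: 0 2 0 3 0 2
1 0 2 1 1 2
0 2 2 1 2 1
3 3 1 3 0 1
1 2 3 2 2 2

1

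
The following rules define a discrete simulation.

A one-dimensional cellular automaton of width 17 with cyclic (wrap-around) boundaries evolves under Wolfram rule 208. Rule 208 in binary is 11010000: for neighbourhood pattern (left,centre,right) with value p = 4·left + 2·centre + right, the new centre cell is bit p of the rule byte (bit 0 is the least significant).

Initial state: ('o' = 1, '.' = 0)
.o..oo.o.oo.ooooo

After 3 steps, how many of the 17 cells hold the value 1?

t=0: .o..oo.o.oo.ooooo
t=1: ..o..o....o..oooo
t=2: o..o..o....o..ooo
t=3: oo..o..o....o..oo

7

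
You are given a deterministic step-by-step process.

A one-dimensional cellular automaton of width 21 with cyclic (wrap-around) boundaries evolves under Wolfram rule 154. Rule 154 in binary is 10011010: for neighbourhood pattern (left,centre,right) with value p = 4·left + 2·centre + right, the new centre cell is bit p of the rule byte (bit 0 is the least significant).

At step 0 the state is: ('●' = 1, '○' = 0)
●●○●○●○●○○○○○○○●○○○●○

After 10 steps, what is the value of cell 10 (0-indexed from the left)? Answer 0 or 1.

step 0: ●●○●○●○●○○○○○○○●○○○●○
step 1: ●○○○○○○○●○○○○○●○●○●○○
step 2: ○●○○○○○●○●○○○●○○○○○●●
step 3: ○○●○○○●○○○●○●○●○○○●●○
step 4: ○●○●○●○●○●○○○○○●○●●○●
step 5: ○○○○○○○○○○●○○○●○○●○○○
step 6: ○○○○○○○○○●○●○●○●●○●○○
step 7: ○○○○○○○○●○○○○○○●○○○●○
step 8: ○○○○○○○●○●○○○○●○●○●○●
step 9: ●○○○○○●○○○●○○●○○○○○○○
step 10: ○●○○○●○●○●○●●○●○○○○○●

0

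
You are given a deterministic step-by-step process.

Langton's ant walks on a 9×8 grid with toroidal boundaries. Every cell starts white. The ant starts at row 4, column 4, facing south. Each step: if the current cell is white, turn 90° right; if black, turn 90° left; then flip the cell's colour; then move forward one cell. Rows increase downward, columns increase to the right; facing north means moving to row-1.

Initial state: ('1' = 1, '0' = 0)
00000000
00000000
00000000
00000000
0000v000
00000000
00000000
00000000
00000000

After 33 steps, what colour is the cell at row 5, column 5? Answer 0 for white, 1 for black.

1

k=0  00000000
00000000
00000000
00000000
0000v000
00000000
00000000
00000000
00000000
k=1  00000000
00000000
00000000
00000000
000<1000
00000000
00000000
00000000
00000000
k=2  00000000
00000000
00000000
000^0000
00011000
00000000
00000000
00000000
00000000
k=3  00000000
00000000
00000000
0001>000
00011000
00000000
00000000
00000000
00000000
k=4  00000000
00000000
00000000
00011000
0001v000
00000000
00000000
00000000
00000000
k=5  00000000
00000000
00000000
00011000
00010>00
00000000
00000000
00000000
00000000
k=6  00000000
00000000
00000000
00011000
00010100
00000v00
00000000
00000000
00000000
k=7  00000000
00000000
00000000
00011000
00010100
0000<100
00000000
00000000
00000000
k=8  00000000
00000000
00000000
00011000
0001^100
00001100
00000000
00000000
00000000
k=9  00000000
00000000
00000000
00011000
00011>00
00001100
00000000
00000000
00000000
k=10  00000000
00000000
00000000
00011^00
00011000
00001100
00000000
00000000
00000000
k=11  00000000
00000000
00000000
000111>0
00011000
00001100
00000000
00000000
00000000
k=12  00000000
00000000
00000000
00011110
000110v0
00001100
00000000
00000000
00000000
k=13  00000000
00000000
00000000
00011110
00011<10
00001100
00000000
00000000
00000000
k=14  00000000
00000000
00000000
00011^10
00011110
00001100
00000000
00000000
00000000
k=15  00000000
00000000
00000000
0001<010
00011110
00001100
00000000
00000000
00000000
k=16  00000000
00000000
00000000
00010010
0001v110
00001100
00000000
00000000
00000000
k=17  00000000
00000000
00000000
00010010
00010>10
00001100
00000000
00000000
00000000
k=18  00000000
00000000
00000000
00010^10
00010010
00001100
00000000
00000000
00000000
k=19  00000000
00000000
00000000
000101>0
00010010
00001100
00000000
00000000
00000000
k=20  00000000
00000000
000000^0
00010100
00010010
00001100
00000000
00000000
00000000
k=21  00000000
00000000
0000001>
00010100
00010010
00001100
00000000
00000000
00000000
k=22  00000000
00000000
00000011
0001010v
00010010
00001100
00000000
00000000
00000000
k=23  00000000
00000000
00000011
000101<1
00010010
00001100
00000000
00000000
00000000
k=24  00000000
00000000
000000^1
00010111
00010010
00001100
00000000
00000000
00000000
k=25  00000000
00000000
00000<01
00010111
00010010
00001100
00000000
00000000
00000000
k=26  00000000
00000^00
00000101
00010111
00010010
00001100
00000000
00000000
00000000
k=27  00000000
000001>0
00000101
00010111
00010010
00001100
00000000
00000000
00000000
k=28  00000000
00000110
000001v1
00010111
00010010
00001100
00000000
00000000
00000000
k=29  00000000
00000110
00000<11
00010111
00010010
00001100
00000000
00000000
00000000
k=30  00000000
00000110
00000011
00010v11
00010010
00001100
00000000
00000000
00000000
k=31  00000000
00000110
00000011
000100>1
00010010
00001100
00000000
00000000
00000000
k=32  00000000
00000110
000000^1
00010001
00010010
00001100
00000000
00000000
00000000
k=33  00000000
00000110
00000<01
00010001
00010010
00001100
00000000
00000000
00000000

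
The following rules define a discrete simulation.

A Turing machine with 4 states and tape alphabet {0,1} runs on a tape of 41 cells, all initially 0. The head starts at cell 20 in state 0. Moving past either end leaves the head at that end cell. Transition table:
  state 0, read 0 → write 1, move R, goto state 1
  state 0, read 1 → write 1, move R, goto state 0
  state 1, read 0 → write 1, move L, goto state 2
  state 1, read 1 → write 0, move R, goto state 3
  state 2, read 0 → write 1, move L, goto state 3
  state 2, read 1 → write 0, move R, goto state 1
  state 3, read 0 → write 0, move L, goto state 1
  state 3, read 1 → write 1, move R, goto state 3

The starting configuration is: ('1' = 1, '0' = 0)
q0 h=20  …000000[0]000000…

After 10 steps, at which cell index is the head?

16

0) q0 h=20  …000000[0]000000…
1) q1 h=21  …000001[0]000000…
2) q2 h=20  …000000[1]100000…
3) q1 h=21  …000000[1]000000…
4) q3 h=22  …000000[0]000000…
5) q1 h=21  …000000[0]000000…
6) q2 h=20  …000000[0]100000…
7) q3 h=19  …000000[0]110000…
8) q1 h=18  …000000[0]011000…
9) q2 h=17  …000000[0]101100…
10) q3 h=16  …000000[0]110110…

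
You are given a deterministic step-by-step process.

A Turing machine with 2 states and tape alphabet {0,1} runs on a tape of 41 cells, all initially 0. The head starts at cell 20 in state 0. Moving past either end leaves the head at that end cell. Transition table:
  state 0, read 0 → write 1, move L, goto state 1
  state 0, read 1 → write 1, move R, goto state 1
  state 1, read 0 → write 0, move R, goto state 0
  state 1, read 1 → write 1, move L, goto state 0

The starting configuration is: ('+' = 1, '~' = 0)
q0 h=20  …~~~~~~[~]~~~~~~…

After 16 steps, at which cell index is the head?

t=0: q0 h=20  …~~~~~~[~]~~~~~~…
t=1: q1 h=19  …~~~~~~[~]+~~~~~…
t=2: q0 h=20  …~~~~~~[+]~~~~~~…
t=3: q1 h=21  …~~~~~+[~]~~~~~~…
t=4: q0 h=22  …~~~~+~[~]~~~~~~…
t=5: q1 h=21  …~~~~~+[~]+~~~~~…
t=6: q0 h=22  …~~~~+~[+]~~~~~~…
t=7: q1 h=23  …~~~+~+[~]~~~~~~…
t=8: q0 h=24  …~~+~+~[~]~~~~~~…
t=9: q1 h=23  …~~~+~+[~]+~~~~~…
t=10: q0 h=24  …~~+~+~[+]~~~~~~…
t=11: q1 h=25  …~+~+~+[~]~~~~~~…
t=12: q0 h=26  …+~+~+~[~]~~~~~~…
t=13: q1 h=25  …~+~+~+[~]+~~~~~…
t=14: q0 h=26  …+~+~+~[+]~~~~~~…
t=15: q1 h=27  …~+~+~+[~]~~~~~~…
t=16: q0 h=28  …+~+~+~[~]~~~~~~…

28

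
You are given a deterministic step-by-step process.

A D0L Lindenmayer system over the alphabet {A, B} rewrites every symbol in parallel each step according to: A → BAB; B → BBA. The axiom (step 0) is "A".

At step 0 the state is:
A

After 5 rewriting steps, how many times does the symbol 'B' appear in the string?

162

[0] A
[1] BAB
[2] BBABABBBA
[3] BBABBABABBBABABBBABBABBABAB
[4] BBABBABABBBABBABABBBABABBBABBABBABABBBABABBBABBABBABABBBABBABABBBABBABABBBABABBBA
[5] BBABBABABBBABBABABBBABABBBABBABBABABBBABBABABBBABABBBABBAB…BBBABBABBABABBBABBABABBBABABBBABBABBABABBBABABBBABBABBABAB  (len 243)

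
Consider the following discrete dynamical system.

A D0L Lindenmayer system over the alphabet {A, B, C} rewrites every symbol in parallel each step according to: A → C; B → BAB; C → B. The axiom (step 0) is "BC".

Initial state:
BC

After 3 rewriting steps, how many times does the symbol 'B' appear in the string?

13

gen 0: BC
gen 1: BABB
gen 2: BABCBABBAB
gen 3: BABCBABBBABCBABBABCBAB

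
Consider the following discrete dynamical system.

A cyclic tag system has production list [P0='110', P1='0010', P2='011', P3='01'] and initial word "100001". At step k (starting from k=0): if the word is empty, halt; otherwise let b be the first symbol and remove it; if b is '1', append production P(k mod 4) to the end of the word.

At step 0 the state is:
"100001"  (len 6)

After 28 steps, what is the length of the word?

15

t=0: "100001"  (len 6)
t=1: "00001110"  (len 8)
t=2: "0001110"  (len 7)
t=3: "001110"  (len 6)
t=4: "01110"  (len 5)
t=5: "1110"  (len 4)
t=6: "1100010"  (len 7)
t=7: "100010011"  (len 9)
t=8: "0001001101"  (len 10)
t=9: "001001101"  (len 9)
t=10: "01001101"  (len 8)
t=11: "1001101"  (len 7)
t=12: "00110101"  (len 8)
t=13: "0110101"  (len 7)
t=14: "110101"  (len 6)
t=15: "10101011"  (len 8)
t=16: "010101101"  (len 9)
t=17: "10101101"  (len 8)
t=18: "01011010010"  (len 11)
t=19: "1011010010"  (len 10)
t=20: "01101001001"  (len 11)
t=21: "1101001001"  (len 10)
t=22: "1010010010010"  (len 13)
t=23: "010010010010011"  (len 15)
t=24: "10010010010011"  (len 14)
t=25: "0010010010011110"  (len 16)
t=26: "010010010011110"  (len 15)
t=27: "10010010011110"  (len 14)
t=28: "001001001111001"  (len 15)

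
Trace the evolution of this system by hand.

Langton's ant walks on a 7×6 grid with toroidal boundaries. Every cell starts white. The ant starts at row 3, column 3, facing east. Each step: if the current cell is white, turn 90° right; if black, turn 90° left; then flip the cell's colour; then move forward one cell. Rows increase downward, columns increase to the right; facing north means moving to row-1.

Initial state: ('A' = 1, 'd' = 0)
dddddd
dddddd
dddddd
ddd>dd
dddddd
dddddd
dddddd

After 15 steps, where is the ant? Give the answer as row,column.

[0] dddddd
dddddd
dddddd
ddd>dd
dddddd
dddddd
dddddd
[1] dddddd
dddddd
dddddd
dddAdd
dddvdd
dddddd
dddddd
[2] dddddd
dddddd
dddddd
dddAdd
dd<Add
dddddd
dddddd
[3] dddddd
dddddd
dddddd
dd^Add
ddAAdd
dddddd
dddddd
[4] dddddd
dddddd
dddddd
ddA>dd
ddAAdd
dddddd
dddddd
[5] dddddd
dddddd
ddd^dd
ddAddd
ddAAdd
dddddd
dddddd
[6] dddddd
dddddd
dddA>d
ddAddd
ddAAdd
dddddd
dddddd
[7] dddddd
dddddd
dddAAd
ddAdvd
ddAAdd
dddddd
dddddd
[8] dddddd
dddddd
dddAAd
ddA<Ad
ddAAdd
dddddd
dddddd
[9] dddddd
dddddd
ddd^Ad
ddAAAd
ddAAdd
dddddd
dddddd
[10] dddddd
dddddd
dd<dAd
ddAAAd
ddAAdd
dddddd
dddddd
[11] dddddd
dd^ddd
ddAdAd
ddAAAd
ddAAdd
dddddd
dddddd
[12] dddddd
ddA>dd
ddAdAd
ddAAAd
ddAAdd
dddddd
dddddd
[13] dddddd
ddAAdd
ddAvAd
ddAAAd
ddAAdd
dddddd
dddddd
[14] dddddd
ddAAdd
dd<AAd
ddAAAd
ddAAdd
dddddd
dddddd
[15] dddddd
ddAAdd
dddAAd
ddvAAd
ddAAdd
dddddd
dddddd

3,2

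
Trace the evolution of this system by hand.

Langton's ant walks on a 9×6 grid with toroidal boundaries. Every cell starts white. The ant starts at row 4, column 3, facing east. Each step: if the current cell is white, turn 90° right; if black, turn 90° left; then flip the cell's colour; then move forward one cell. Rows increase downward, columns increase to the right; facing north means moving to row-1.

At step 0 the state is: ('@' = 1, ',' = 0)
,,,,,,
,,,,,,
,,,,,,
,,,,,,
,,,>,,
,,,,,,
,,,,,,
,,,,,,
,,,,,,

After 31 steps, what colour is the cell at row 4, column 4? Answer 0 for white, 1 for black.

1

gen 0: ,,,,,,
,,,,,,
,,,,,,
,,,,,,
,,,>,,
,,,,,,
,,,,,,
,,,,,,
,,,,,,
gen 1: ,,,,,,
,,,,,,
,,,,,,
,,,,,,
,,,@,,
,,,v,,
,,,,,,
,,,,,,
,,,,,,
gen 2: ,,,,,,
,,,,,,
,,,,,,
,,,,,,
,,,@,,
,,<@,,
,,,,,,
,,,,,,
,,,,,,
gen 3: ,,,,,,
,,,,,,
,,,,,,
,,,,,,
,,^@,,
,,@@,,
,,,,,,
,,,,,,
,,,,,,
gen 4: ,,,,,,
,,,,,,
,,,,,,
,,,,,,
,,@>,,
,,@@,,
,,,,,,
,,,,,,
,,,,,,
gen 5: ,,,,,,
,,,,,,
,,,,,,
,,,^,,
,,@,,,
,,@@,,
,,,,,,
,,,,,,
,,,,,,
gen 6: ,,,,,,
,,,,,,
,,,,,,
,,,@>,
,,@,,,
,,@@,,
,,,,,,
,,,,,,
,,,,,,
gen 7: ,,,,,,
,,,,,,
,,,,,,
,,,@@,
,,@,v,
,,@@,,
,,,,,,
,,,,,,
,,,,,,
gen 8: ,,,,,,
,,,,,,
,,,,,,
,,,@@,
,,@<@,
,,@@,,
,,,,,,
,,,,,,
,,,,,,
gen 9: ,,,,,,
,,,,,,
,,,,,,
,,,^@,
,,@@@,
,,@@,,
,,,,,,
,,,,,,
,,,,,,
gen 10: ,,,,,,
,,,,,,
,,,,,,
,,<,@,
,,@@@,
,,@@,,
,,,,,,
,,,,,,
,,,,,,
gen 11: ,,,,,,
,,,,,,
,,^,,,
,,@,@,
,,@@@,
,,@@,,
,,,,,,
,,,,,,
,,,,,,
gen 12: ,,,,,,
,,,,,,
,,@>,,
,,@,@,
,,@@@,
,,@@,,
,,,,,,
,,,,,,
,,,,,,
gen 13: ,,,,,,
,,,,,,
,,@@,,
,,@v@,
,,@@@,
,,@@,,
,,,,,,
,,,,,,
,,,,,,
gen 14: ,,,,,,
,,,,,,
,,@@,,
,,<@@,
,,@@@,
,,@@,,
,,,,,,
,,,,,,
,,,,,,
gen 15: ,,,,,,
,,,,,,
,,@@,,
,,,@@,
,,v@@,
,,@@,,
,,,,,,
,,,,,,
,,,,,,
gen 16: ,,,,,,
,,,,,,
,,@@,,
,,,@@,
,,,>@,
,,@@,,
,,,,,,
,,,,,,
,,,,,,
gen 17: ,,,,,,
,,,,,,
,,@@,,
,,,^@,
,,,,@,
,,@@,,
,,,,,,
,,,,,,
,,,,,,
gen 18: ,,,,,,
,,,,,,
,,@@,,
,,<,@,
,,,,@,
,,@@,,
,,,,,,
,,,,,,
,,,,,,
gen 19: ,,,,,,
,,,,,,
,,^@,,
,,@,@,
,,,,@,
,,@@,,
,,,,,,
,,,,,,
,,,,,,
gen 20: ,,,,,,
,,,,,,
,<,@,,
,,@,@,
,,,,@,
,,@@,,
,,,,,,
,,,,,,
,,,,,,
gen 21: ,,,,,,
,^,,,,
,@,@,,
,,@,@,
,,,,@,
,,@@,,
,,,,,,
,,,,,,
,,,,,,
gen 22: ,,,,,,
,@>,,,
,@,@,,
,,@,@,
,,,,@,
,,@@,,
,,,,,,
,,,,,,
,,,,,,
gen 23: ,,,,,,
,@@,,,
,@v@,,
,,@,@,
,,,,@,
,,@@,,
,,,,,,
,,,,,,
,,,,,,
gen 24: ,,,,,,
,@@,,,
,<@@,,
,,@,@,
,,,,@,
,,@@,,
,,,,,,
,,,,,,
,,,,,,
gen 25: ,,,,,,
,@@,,,
,,@@,,
,v@,@,
,,,,@,
,,@@,,
,,,,,,
,,,,,,
,,,,,,
gen 26: ,,,,,,
,@@,,,
,,@@,,
<@@,@,
,,,,@,
,,@@,,
,,,,,,
,,,,,,
,,,,,,
gen 27: ,,,,,,
,@@,,,
^,@@,,
@@@,@,
,,,,@,
,,@@,,
,,,,,,
,,,,,,
,,,,,,
gen 28: ,,,,,,
,@@,,,
@>@@,,
@@@,@,
,,,,@,
,,@@,,
,,,,,,
,,,,,,
,,,,,,
gen 29: ,,,,,,
,@@,,,
@@@@,,
@v@,@,
,,,,@,
,,@@,,
,,,,,,
,,,,,,
,,,,,,
gen 30: ,,,,,,
,@@,,,
@@@@,,
@,>,@,
,,,,@,
,,@@,,
,,,,,,
,,,,,,
,,,,,,
gen 31: ,,,,,,
,@@,,,
@@^@,,
@,,,@,
,,,,@,
,,@@,,
,,,,,,
,,,,,,
,,,,,,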